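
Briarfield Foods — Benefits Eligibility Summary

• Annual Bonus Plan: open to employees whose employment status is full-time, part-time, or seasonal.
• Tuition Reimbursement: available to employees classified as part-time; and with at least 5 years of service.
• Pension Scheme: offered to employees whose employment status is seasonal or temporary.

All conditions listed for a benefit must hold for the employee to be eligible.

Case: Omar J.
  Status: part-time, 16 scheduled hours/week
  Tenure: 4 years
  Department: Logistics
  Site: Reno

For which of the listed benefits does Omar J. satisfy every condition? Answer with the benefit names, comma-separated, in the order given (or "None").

Annual Bonus Plan

Annual Bonus Plan — status part-time ✓ → eligible.
Tuition Reimbursement — status part-time ✓; service 4 years < 5 years ✗ → not eligible.
Pension Scheme — status part-time ✗ (requires seasonal or temporary) → not eligible.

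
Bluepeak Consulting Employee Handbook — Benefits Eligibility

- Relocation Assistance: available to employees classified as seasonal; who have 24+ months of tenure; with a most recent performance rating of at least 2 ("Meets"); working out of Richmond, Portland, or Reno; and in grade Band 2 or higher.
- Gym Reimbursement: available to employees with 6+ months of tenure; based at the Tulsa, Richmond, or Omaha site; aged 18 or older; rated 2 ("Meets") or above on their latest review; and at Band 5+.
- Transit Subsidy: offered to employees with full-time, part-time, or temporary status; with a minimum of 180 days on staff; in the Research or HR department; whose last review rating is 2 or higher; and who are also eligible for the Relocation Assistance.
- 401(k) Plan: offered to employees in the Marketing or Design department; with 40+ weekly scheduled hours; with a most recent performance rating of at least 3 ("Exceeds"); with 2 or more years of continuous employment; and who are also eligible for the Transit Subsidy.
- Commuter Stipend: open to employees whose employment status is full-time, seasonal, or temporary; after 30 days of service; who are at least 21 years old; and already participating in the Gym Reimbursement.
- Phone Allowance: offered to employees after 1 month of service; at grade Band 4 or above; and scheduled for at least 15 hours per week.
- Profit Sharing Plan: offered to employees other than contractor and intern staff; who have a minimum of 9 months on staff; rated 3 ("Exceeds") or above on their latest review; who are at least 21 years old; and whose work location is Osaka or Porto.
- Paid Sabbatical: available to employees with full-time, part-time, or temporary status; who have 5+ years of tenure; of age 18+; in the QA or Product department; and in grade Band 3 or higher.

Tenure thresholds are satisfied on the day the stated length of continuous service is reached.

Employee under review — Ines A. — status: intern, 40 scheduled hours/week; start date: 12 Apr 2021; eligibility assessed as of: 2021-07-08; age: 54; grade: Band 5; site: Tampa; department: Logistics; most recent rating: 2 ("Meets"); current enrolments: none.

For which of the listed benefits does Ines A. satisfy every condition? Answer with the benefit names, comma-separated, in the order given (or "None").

Phone Allowance

Service from 12 Apr 2021 to 2021-07-08: 87 days.
Relocation Assistance — status intern ✗ (requires seasonal) → not eligible.
Gym Reimbursement — service 87 days < 6 months (≈180 days) ✗ → not eligible.
Transit Subsidy — status intern ✗ (requires full-time, part-time, or temporary) → not eligible.
401(k) Plan — dept Logistics ✗ → not eligible.
Commuter Stipend — status intern ✗ (requires full-time, seasonal, or temporary) → not eligible.
Phone Allowance — service 87 days ≥ 1 month (≈30 days) ✓; grade Band 5 ≥ Band 4 ✓; 40 hrs/wk ≥ 15 ✓ → eligible.
Profit Sharing Plan — status intern ✗ (excluded) → not eligible.
Paid Sabbatical — status intern ✗ (requires full-time, part-time, or temporary) → not eligible.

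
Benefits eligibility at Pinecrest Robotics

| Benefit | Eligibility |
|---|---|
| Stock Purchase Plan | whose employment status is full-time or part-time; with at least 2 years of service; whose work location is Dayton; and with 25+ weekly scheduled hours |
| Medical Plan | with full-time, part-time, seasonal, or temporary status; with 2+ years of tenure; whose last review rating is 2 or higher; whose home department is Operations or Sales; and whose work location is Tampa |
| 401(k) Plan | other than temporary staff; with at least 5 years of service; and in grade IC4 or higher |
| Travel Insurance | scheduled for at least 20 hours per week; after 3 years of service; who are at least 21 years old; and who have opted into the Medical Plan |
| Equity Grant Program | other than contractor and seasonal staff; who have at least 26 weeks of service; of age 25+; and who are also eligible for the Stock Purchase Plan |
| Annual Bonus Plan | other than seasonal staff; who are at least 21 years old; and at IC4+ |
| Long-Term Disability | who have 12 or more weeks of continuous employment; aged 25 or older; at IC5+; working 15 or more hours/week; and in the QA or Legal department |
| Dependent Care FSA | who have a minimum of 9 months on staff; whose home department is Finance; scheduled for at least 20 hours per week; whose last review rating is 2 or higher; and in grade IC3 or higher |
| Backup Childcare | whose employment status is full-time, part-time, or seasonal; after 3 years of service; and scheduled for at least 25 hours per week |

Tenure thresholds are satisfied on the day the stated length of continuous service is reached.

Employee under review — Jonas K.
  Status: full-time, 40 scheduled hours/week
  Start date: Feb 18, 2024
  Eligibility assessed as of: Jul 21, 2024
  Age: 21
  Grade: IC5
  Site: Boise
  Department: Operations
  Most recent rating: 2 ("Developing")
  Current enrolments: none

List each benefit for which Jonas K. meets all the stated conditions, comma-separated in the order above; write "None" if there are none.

Service from Feb 18, 2024 to Jul 21, 2024: 154 days.
Stock Purchase Plan — status full-time ✓; service 154 days < 2 years (≈730 days) ✗ → not eligible.
Medical Plan — status full-time ✓; service 154 days < 2 years (≈730 days) ✗ → not eligible.
401(k) Plan — status full-time ✓ (not excluded); service 154 days < 5 years (≈1825 days) ✗ → not eligible.
Travel Insurance — 40 hrs/wk ≥ 20 ✓; service 154 days < 3 years (≈1095 days) ✗ → not eligible.
Equity Grant Program — status full-time ✓ (not excluded); service 154 days < 26 weeks (≈182 days) ✗ → not eligible.
Annual Bonus Plan — status full-time ✓ (not excluded); age 21 ≥ 21 ✓; grade IC5 ≥ IC4 ✓ → eligible.
Long-Term Disability — service 154 days ≥ 12 weeks (≈84 days) ✓; age 21 < 25 ✗ → not eligible.
Dependent Care FSA — service 154 days < 9 months (≈270 days) ✗ → not eligible.
Backup Childcare — status full-time ✓; service 154 days < 3 years (≈1095 days) ✗ → not eligible.

Annual Bonus Plan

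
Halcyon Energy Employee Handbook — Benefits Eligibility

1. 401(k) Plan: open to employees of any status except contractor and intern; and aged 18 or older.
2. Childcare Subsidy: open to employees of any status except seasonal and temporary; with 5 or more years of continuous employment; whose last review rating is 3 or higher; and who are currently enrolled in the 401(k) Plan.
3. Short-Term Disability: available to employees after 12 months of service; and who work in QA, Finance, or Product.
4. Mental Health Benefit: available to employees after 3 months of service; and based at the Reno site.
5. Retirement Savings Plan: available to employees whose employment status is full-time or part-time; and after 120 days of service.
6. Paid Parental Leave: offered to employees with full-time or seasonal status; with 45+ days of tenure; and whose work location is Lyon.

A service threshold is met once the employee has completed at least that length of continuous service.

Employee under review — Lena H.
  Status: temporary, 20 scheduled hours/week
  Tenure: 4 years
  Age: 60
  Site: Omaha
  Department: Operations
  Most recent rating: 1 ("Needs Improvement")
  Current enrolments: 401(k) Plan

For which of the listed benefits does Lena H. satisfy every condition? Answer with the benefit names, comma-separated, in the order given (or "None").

401(k) Plan — status temporary ✓ (not excluded); age 60 ≥ 18 ✓ → eligible.
Childcare Subsidy — status temporary ✗ (excluded) → not eligible.
Short-Term Disability — service 4 years ≥ 12 months (≈360 days) ✓; dept Operations ✗ → not eligible.
Mental Health Benefit — service 4 years ≥ 3 months (≈90 days) ✓; site Omaha ✗ (not Reno) → not eligible.
Retirement Savings Plan — status temporary ✗ (requires full-time or part-time) → not eligible.
Paid Parental Leave — status temporary ✗ (requires full-time or seasonal) → not eligible.

401(k) Plan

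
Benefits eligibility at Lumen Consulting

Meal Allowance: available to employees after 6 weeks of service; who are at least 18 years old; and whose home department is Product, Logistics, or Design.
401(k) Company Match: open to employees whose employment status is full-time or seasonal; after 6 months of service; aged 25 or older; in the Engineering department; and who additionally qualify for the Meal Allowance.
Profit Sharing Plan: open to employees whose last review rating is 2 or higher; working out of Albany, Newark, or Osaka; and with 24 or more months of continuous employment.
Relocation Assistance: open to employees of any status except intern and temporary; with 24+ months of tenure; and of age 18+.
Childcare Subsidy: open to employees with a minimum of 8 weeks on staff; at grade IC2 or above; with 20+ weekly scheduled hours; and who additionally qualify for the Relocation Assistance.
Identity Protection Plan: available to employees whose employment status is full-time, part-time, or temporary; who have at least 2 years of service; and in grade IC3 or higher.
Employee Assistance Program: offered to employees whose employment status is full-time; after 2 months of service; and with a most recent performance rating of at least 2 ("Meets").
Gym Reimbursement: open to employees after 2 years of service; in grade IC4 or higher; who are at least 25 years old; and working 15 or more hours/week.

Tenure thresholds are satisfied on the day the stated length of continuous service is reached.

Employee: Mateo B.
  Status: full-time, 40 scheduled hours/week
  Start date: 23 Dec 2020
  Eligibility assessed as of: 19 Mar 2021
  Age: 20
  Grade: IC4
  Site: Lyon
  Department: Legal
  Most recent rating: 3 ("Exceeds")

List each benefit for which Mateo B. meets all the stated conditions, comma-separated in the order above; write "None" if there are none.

Employee Assistance Program

Service from 23 Dec 2020 to 19 Mar 2021: 86 days.
Meal Allowance — service 86 days ≥ 6 weeks (≈42 days) ✓; age 20 ≥ 18 ✓; dept Legal ✗ → not eligible.
401(k) Company Match — status full-time ✓; service 86 days < 6 months (≈180 days) ✗ → not eligible.
Profit Sharing Plan — rating 3 ≥ 2 ✓; site Lyon ✗ (not Albany, Newark, or Osaka) → not eligible.
Relocation Assistance — status full-time ✓ (not excluded); service 86 days < 24 months (≈720 days) ✗ → not eligible.
Childcare Subsidy — service 86 days ≥ 8 weeks (≈56 days) ✓; grade IC4 ≥ IC2 ✓; 40 hrs/wk ≥ 20 ✓; not eligible for Relocation Assistance ✗ → not eligible.
Identity Protection Plan — status full-time ✓; service 86 days < 2 years (≈730 days) ✗ → not eligible.
Employee Assistance Program — status full-time ✓; service 86 days ≥ 2 months (≈60 days) ✓; rating 3 ≥ 2 ✓ → eligible.
Gym Reimbursement — service 86 days < 2 years (≈730 days) ✗ → not eligible.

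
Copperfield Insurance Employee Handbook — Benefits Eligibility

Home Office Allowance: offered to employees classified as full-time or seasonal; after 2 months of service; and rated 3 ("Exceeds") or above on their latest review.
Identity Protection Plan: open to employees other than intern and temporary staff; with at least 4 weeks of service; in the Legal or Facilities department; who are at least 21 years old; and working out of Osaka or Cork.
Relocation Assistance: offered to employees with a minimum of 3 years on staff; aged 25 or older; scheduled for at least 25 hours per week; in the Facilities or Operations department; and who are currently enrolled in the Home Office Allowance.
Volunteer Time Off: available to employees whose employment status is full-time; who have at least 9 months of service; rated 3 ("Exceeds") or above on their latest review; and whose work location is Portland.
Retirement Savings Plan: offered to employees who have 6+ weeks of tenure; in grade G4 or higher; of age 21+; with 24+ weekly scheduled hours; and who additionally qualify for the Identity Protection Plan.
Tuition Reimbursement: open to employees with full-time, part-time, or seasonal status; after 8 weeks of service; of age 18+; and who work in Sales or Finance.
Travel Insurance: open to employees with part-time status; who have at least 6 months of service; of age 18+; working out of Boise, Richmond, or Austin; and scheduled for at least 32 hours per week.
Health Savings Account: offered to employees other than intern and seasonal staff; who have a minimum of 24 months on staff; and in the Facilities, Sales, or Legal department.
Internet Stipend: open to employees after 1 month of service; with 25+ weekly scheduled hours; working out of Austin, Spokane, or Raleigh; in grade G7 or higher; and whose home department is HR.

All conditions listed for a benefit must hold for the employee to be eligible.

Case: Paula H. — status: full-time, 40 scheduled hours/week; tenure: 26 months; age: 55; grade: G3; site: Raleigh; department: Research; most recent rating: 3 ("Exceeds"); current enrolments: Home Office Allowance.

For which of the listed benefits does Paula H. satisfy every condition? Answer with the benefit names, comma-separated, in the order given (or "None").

Home Office Allowance — status full-time ✓; service 26 months ≥ 2 months ✓; rating 3 ≥ 3 ✓ → eligible.
Identity Protection Plan — status full-time ✓ (not excluded); service 26 months ≥ 4 weeks (≈28 days) ✓; dept Research ✗ → not eligible.
Relocation Assistance — service 26 months < 3 years (≈1095 days) ✗ → not eligible.
Volunteer Time Off — status full-time ✓; service 26 months ≥ 9 months ✓; rating 3 ≥ 3 ✓; site Raleigh ✗ (not Portland) → not eligible.
Retirement Savings Plan — service 26 months ≥ 6 weeks (≈42 days) ✓; grade G3 < G4 ✗ → not eligible.
Tuition Reimbursement — status full-time ✓; service 26 months ≥ 8 weeks (≈56 days) ✓; age 55 ≥ 18 ✓; dept Research ✗ → not eligible.
Travel Insurance — status full-time ✗ (requires part-time) → not eligible.
Health Savings Account — status full-time ✓ (not excluded); service 26 months ≥ 24 months ✓; dept Research ✗ → not eligible.
Internet Stipend — service 26 months ≥ 1 month ✓; 40 hrs/wk ≥ 25 ✓; site Raleigh ✓; grade G3 < G7 ✗ → not eligible.

Home Office Allowance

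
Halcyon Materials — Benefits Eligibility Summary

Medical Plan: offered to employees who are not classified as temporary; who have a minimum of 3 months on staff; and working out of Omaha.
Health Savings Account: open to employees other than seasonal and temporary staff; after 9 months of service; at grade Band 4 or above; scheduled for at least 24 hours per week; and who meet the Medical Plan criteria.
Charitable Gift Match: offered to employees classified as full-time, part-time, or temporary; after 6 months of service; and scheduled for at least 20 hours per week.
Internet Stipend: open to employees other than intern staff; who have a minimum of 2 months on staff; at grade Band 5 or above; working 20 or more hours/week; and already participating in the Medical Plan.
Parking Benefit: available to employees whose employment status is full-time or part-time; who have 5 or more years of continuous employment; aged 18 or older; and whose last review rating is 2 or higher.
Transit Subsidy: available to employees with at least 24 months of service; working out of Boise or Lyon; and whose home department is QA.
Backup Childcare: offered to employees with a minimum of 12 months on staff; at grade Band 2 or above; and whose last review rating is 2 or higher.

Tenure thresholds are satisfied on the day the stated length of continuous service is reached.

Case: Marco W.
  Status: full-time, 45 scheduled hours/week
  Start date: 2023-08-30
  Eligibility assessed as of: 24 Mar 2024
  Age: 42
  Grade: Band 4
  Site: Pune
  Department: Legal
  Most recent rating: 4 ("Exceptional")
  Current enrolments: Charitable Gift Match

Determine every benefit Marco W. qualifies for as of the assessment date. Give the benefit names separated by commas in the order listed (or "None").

Service from 2023-08-30 to 24 Mar 2024: 207 days.
Medical Plan — status full-time ✓ (not excluded); service 207 days ≥ 3 months (≈90 days) ✓; site Pune ✗ (not Omaha) → not eligible.
Health Savings Account — status full-time ✓ (not excluded); service 207 days < 9 months (≈270 days) ✗ → not eligible.
Charitable Gift Match — status full-time ✓; service 207 days ≥ 6 months (≈180 days) ✓; 45 hrs/wk ≥ 20 ✓ → eligible.
Internet Stipend — status full-time ✓ (not excluded); service 207 days ≥ 2 months (≈60 days) ✓; grade Band 4 < Band 5 ✗ → not eligible.
Parking Benefit — status full-time ✓; service 207 days < 5 years (≈1825 days) ✗ → not eligible.
Transit Subsidy — service 207 days < 24 months (≈720 days) ✗ → not eligible.
Backup Childcare — service 207 days < 12 months (≈360 days) ✗ → not eligible.

Charitable Gift Match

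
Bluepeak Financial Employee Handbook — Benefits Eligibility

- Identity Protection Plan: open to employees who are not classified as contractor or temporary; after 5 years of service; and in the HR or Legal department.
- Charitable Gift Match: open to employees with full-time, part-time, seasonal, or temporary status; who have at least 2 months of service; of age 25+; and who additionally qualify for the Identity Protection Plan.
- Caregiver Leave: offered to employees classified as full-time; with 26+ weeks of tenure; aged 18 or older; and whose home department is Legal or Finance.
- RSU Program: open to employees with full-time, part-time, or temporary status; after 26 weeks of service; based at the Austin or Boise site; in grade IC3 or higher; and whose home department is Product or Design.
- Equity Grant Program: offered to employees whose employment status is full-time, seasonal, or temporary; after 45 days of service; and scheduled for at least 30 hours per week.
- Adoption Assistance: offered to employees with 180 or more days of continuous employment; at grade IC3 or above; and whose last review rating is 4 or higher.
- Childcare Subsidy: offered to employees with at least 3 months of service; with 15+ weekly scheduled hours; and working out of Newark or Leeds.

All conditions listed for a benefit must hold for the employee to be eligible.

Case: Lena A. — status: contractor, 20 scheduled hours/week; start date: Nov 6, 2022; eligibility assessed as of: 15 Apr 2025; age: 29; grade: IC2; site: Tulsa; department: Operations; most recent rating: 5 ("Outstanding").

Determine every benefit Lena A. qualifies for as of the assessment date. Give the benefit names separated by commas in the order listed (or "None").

Service from Nov 6, 2022 to 15 Apr 2025: 891 days.
Identity Protection Plan — status contractor ✗ (excluded) → not eligible.
Charitable Gift Match — status contractor ✗ (requires full-time, part-time, seasonal, or temporary) → not eligible.
Caregiver Leave — status contractor ✗ (requires full-time) → not eligible.
RSU Program — status contractor ✗ (requires full-time, part-time, or temporary) → not eligible.
Equity Grant Program — status contractor ✗ (requires full-time, seasonal, or temporary) → not eligible.
Adoption Assistance — service 891 days ≥ 180 days ✓; grade IC2 < IC3 ✗ → not eligible.
Childcare Subsidy — service 891 days ≥ 3 months (≈90 days) ✓; 20 hrs/wk ≥ 15 ✓; site Tulsa ✗ (not Newark or Leeds) → not eligible.

None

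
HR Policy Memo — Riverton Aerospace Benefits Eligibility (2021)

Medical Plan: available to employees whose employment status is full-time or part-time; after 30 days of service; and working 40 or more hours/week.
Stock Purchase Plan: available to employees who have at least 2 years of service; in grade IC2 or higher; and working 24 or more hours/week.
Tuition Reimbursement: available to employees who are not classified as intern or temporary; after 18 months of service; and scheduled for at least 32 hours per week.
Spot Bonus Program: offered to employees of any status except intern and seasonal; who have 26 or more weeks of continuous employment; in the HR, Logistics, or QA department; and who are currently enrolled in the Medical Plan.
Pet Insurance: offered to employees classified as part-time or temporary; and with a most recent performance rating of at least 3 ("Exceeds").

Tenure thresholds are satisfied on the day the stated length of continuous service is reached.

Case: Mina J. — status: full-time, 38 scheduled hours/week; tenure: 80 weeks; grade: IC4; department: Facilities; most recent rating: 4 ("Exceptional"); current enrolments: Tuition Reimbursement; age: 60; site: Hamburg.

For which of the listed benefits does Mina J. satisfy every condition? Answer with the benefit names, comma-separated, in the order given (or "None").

Tuition Reimbursement

Medical Plan — status full-time ✓; service 80 weeks ≥ 30 days ✓; 38 hrs/wk < 40 ✗ → not eligible.
Stock Purchase Plan — service 80 weeks < 2 years (≈730 days) ✗ → not eligible.
Tuition Reimbursement — status full-time ✓ (not excluded); service 80 weeks ≥ 18 months (≈540 days) ✓; 38 hrs/wk ≥ 32 ✓ → eligible.
Spot Bonus Program — status full-time ✓ (not excluded); service 80 weeks ≥ 26 weeks ✓; dept Facilities ✗ → not eligible.
Pet Insurance — status full-time ✗ (requires part-time or temporary) → not eligible.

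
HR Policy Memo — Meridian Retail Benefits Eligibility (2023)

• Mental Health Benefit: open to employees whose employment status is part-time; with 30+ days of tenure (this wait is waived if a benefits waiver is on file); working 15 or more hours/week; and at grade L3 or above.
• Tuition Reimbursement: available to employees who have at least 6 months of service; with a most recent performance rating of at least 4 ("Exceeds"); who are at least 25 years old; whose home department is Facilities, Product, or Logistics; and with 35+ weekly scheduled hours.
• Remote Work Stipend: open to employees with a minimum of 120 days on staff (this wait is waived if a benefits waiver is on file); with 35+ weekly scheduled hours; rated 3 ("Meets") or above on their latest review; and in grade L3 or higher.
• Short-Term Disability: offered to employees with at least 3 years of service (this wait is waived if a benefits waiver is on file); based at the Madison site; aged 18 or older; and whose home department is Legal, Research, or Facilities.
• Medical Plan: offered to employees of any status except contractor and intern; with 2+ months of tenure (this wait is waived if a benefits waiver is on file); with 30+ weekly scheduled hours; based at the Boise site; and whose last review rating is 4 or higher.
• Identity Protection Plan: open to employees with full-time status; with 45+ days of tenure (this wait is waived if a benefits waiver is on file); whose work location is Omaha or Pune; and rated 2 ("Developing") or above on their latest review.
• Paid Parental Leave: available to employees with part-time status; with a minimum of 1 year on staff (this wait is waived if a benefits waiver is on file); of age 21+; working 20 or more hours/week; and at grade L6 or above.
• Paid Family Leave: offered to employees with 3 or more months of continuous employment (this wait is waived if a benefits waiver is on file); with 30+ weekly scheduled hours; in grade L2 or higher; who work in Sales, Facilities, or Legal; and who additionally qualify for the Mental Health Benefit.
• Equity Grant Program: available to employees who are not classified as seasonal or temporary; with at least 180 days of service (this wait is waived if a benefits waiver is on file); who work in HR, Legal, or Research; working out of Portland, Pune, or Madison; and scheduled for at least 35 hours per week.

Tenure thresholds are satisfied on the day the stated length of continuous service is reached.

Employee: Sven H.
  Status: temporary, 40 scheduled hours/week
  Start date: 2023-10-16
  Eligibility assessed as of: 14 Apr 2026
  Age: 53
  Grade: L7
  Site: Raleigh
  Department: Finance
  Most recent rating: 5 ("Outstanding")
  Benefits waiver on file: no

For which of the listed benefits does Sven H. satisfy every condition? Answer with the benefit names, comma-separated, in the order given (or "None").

Remote Work Stipend

Service from 2023-10-16 to 14 Apr 2026: 911 days.
Mental Health Benefit — status temporary ✗ (requires part-time) → not eligible.
Tuition Reimbursement — service 911 days ≥ 6 months (≈180 days) ✓; rating 5 ≥ 4 ✓; age 53 ≥ 25 ✓; dept Finance ✗ → not eligible.
Remote Work Stipend — no waiver, service 911 days ≥ 120 days ✓; 40 hrs/wk ≥ 35 ✓; rating 5 ≥ 3 ✓; grade L7 ≥ L3 ✓ → eligible.
Short-Term Disability — no waiver, service 911 days < 3 years (≈1095 days) ✗ → not eligible.
Medical Plan — status temporary ✓ (not excluded); no waiver, service 911 days ≥ 2 months (≈60 days) ✓; 40 hrs/wk ≥ 30 ✓; site Raleigh ✗ (not Boise) → not eligible.
Identity Protection Plan — status temporary ✗ (requires full-time) → not eligible.
Paid Parental Leave — status temporary ✗ (requires part-time) → not eligible.
Paid Family Leave — no waiver, service 911 days ≥ 3 months (≈90 days) ✓; 40 hrs/wk ≥ 30 ✓; grade L7 ≥ L2 ✓; dept Finance ✗ → not eligible.
Equity Grant Program — status temporary ✗ (excluded) → not eligible.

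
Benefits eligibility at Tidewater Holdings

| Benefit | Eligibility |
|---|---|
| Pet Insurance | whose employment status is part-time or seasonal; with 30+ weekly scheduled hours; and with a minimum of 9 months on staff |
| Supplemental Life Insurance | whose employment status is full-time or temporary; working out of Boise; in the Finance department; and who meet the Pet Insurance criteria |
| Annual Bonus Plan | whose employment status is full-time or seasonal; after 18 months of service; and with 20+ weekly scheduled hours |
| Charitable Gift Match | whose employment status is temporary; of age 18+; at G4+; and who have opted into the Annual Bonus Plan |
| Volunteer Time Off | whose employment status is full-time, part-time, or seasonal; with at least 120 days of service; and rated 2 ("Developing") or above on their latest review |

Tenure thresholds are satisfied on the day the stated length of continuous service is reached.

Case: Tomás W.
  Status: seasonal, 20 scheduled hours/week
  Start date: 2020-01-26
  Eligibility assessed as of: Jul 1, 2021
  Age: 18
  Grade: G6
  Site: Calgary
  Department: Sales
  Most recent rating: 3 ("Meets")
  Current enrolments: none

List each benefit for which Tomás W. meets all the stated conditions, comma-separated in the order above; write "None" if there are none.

Service from 2020-01-26 to Jul 1, 2021: 522 days.
Pet Insurance — status seasonal ✓; 20 hrs/wk < 30 ✗ → not eligible.
Supplemental Life Insurance — status seasonal ✗ (requires full-time or temporary) → not eligible.
Annual Bonus Plan — status seasonal ✓; service 522 days < 18 months (≈540 days) ✗ → not eligible.
Charitable Gift Match — status seasonal ✗ (requires temporary) → not eligible.
Volunteer Time Off — status seasonal ✓; service 522 days ≥ 120 days ✓; rating 3 ≥ 2 ✓ → eligible.

Volunteer Time Off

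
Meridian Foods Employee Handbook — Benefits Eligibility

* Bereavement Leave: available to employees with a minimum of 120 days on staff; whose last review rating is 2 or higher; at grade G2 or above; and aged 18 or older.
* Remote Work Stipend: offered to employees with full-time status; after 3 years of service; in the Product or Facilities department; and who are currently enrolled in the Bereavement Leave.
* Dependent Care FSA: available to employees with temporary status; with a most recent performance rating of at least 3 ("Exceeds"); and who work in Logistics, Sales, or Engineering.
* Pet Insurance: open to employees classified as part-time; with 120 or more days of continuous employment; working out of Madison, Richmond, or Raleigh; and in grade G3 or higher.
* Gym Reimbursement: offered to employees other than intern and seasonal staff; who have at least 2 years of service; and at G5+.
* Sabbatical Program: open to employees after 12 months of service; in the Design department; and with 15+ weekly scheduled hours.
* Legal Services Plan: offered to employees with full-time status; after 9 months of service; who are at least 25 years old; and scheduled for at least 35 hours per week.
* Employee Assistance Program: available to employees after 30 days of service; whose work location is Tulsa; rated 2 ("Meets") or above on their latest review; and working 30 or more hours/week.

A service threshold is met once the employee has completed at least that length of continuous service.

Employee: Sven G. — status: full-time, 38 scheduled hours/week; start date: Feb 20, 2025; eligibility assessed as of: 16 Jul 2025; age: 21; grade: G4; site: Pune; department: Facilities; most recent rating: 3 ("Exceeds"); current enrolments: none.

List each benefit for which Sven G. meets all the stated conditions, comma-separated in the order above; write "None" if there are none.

Bereavement Leave

Service from Feb 20, 2025 to 16 Jul 2025: 146 days.
Bereavement Leave — service 146 days ≥ 120 days ✓; rating 3 ≥ 2 ✓; grade G4 ≥ G2 ✓; age 21 ≥ 18 ✓ → eligible.
Remote Work Stipend — status full-time ✓; service 146 days < 3 years (≈1095 days) ✗ → not eligible.
Dependent Care FSA — status full-time ✗ (requires temporary) → not eligible.
Pet Insurance — status full-time ✗ (requires part-time) → not eligible.
Gym Reimbursement — status full-time ✓ (not excluded); service 146 days < 2 years (≈730 days) ✗ → not eligible.
Sabbatical Program — service 146 days < 12 months (≈360 days) ✗ → not eligible.
Legal Services Plan — status full-time ✓; service 146 days < 9 months (≈270 days) ✗ → not eligible.
Employee Assistance Program — service 146 days ≥ 30 days ✓; site Pune ✗ (not Tulsa) → not eligible.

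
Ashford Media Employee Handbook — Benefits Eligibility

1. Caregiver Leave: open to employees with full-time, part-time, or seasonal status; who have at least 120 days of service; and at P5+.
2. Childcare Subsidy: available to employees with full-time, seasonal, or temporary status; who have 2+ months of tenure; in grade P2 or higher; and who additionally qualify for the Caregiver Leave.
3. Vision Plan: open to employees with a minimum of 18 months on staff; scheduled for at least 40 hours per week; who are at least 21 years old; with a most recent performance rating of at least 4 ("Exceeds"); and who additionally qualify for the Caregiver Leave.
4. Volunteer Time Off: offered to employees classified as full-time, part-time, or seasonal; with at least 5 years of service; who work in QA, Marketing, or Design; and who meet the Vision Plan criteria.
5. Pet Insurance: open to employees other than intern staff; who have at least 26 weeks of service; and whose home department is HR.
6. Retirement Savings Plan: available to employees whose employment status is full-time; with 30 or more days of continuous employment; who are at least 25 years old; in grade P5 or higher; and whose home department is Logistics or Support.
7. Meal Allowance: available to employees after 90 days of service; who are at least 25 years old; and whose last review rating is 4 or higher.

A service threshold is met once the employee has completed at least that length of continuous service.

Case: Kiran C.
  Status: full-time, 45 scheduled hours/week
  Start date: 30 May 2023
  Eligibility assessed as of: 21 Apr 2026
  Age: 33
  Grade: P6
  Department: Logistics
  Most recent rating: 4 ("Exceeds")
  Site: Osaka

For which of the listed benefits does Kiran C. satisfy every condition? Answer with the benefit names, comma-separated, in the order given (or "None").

Caregiver Leave, Childcare Subsidy, Vision Plan, Retirement Savings Plan, Meal Allowance

Service from 30 May 2023 to 21 Apr 2026: 1057 days.
Caregiver Leave — status full-time ✓; service 1057 days ≥ 120 days ✓; grade P6 ≥ P5 ✓ → eligible.
Childcare Subsidy — status full-time ✓; service 1057 days ≥ 2 months (≈60 days) ✓; grade P6 ≥ P2 ✓; eligible for Caregiver Leave ✓ → eligible.
Vision Plan — service 1057 days ≥ 18 months (≈540 days) ✓; 45 hrs/wk ≥ 40 ✓; age 33 ≥ 21 ✓; rating 4 ≥ 4 ✓; eligible for Caregiver Leave ✓ → eligible.
Volunteer Time Off — status full-time ✓; service 1057 days < 5 years (≈1825 days) ✗ → not eligible.
Pet Insurance — status full-time ✓ (not excluded); service 1057 days ≥ 26 weeks (≈182 days) ✓; dept Logistics ✗ → not eligible.
Retirement Savings Plan — status full-time ✓; service 1057 days ≥ 30 days ✓; age 33 ≥ 25 ✓; grade P6 ≥ P5 ✓; dept Logistics ✓ → eligible.
Meal Allowance — service 1057 days ≥ 90 days ✓; age 33 ≥ 25 ✓; rating 4 ≥ 4 ✓ → eligible.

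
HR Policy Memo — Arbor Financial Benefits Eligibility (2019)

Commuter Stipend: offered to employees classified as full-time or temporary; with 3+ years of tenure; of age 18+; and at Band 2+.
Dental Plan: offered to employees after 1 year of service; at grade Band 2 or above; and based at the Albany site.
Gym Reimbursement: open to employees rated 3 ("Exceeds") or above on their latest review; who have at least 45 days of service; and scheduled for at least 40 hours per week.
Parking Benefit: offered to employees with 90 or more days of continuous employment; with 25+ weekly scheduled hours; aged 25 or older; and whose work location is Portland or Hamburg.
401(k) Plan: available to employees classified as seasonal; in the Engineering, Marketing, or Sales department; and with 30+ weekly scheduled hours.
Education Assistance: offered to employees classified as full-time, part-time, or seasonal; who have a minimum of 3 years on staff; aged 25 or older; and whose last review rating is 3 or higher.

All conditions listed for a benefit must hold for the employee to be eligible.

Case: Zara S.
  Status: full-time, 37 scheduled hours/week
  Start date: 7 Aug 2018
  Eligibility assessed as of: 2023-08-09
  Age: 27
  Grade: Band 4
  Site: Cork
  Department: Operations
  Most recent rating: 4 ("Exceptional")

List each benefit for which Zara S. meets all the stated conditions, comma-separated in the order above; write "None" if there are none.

Service from 7 Aug 2018 to 2023-08-09: 1828 days.
Commuter Stipend — status full-time ✓; service 1828 days ≥ 3 years (≈1095 days) ✓; age 27 ≥ 18 ✓; grade Band 4 ≥ Band 2 ✓ → eligible.
Dental Plan — service 1828 days ≥ 1 year (≈365 days) ✓; grade Band 4 ≥ Band 2 ✓; site Cork ✗ (not Albany) → not eligible.
Gym Reimbursement — rating 4 ≥ 3 ✓; service 1828 days ≥ 45 days ✓; 37 hrs/wk < 40 ✗ → not eligible.
Parking Benefit — service 1828 days ≥ 90 days ✓; 37 hrs/wk ≥ 25 ✓; age 27 ≥ 25 ✓; site Cork ✗ (not Portland or Hamburg) → not eligible.
401(k) Plan — status full-time ✗ (requires seasonal) → not eligible.
Education Assistance — status full-time ✓; service 1828 days ≥ 3 years (≈1095 days) ✓; age 27 ≥ 25 ✓; rating 4 ≥ 3 ✓ → eligible.

Commuter Stipend, Education Assistance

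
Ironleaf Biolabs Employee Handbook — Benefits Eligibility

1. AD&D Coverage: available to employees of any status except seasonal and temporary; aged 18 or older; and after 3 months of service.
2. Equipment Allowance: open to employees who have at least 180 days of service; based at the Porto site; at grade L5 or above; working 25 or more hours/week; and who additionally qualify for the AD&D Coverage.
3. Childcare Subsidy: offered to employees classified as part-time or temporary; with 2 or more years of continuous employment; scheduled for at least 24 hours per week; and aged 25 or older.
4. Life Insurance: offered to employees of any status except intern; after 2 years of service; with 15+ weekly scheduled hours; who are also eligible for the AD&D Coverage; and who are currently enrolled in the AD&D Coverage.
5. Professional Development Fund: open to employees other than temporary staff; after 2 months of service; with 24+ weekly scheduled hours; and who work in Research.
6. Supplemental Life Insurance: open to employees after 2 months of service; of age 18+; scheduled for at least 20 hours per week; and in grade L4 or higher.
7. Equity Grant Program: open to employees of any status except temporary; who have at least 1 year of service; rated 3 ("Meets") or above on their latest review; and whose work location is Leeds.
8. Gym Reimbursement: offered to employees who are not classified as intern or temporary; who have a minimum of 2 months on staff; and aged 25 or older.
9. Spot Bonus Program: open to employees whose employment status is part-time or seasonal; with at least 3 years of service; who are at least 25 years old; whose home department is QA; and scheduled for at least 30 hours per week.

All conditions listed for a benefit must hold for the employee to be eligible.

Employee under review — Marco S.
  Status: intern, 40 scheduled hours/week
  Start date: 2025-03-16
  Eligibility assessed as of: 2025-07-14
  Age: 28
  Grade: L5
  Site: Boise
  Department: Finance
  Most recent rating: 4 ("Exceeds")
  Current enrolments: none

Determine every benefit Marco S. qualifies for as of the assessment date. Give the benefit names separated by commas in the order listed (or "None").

AD&D Coverage, Supplemental Life Insurance

Service from 2025-03-16 to 2025-07-14: 120 days.
AD&D Coverage — status intern ✓ (not excluded); age 28 ≥ 18 ✓; service 120 days ≥ 3 months (≈90 days) ✓ → eligible.
Equipment Allowance — service 120 days < 180 days ✗ → not eligible.
Childcare Subsidy — status intern ✗ (requires part-time or temporary) → not eligible.
Life Insurance — status intern ✗ (excluded) → not eligible.
Professional Development Fund — status intern ✓ (not excluded); service 120 days ≥ 2 months (≈60 days) ✓; 40 hrs/wk ≥ 24 ✓; dept Finance ✗ → not eligible.
Supplemental Life Insurance — service 120 days ≥ 2 months (≈60 days) ✓; age 28 ≥ 18 ✓; 40 hrs/wk ≥ 20 ✓; grade L5 ≥ L4 ✓ → eligible.
Equity Grant Program — status intern ✓ (not excluded); service 120 days < 1 year (≈365 days) ✗ → not eligible.
Gym Reimbursement — status intern ✗ (excluded) → not eligible.
Spot Bonus Program — status intern ✗ (requires part-time or seasonal) → not eligible.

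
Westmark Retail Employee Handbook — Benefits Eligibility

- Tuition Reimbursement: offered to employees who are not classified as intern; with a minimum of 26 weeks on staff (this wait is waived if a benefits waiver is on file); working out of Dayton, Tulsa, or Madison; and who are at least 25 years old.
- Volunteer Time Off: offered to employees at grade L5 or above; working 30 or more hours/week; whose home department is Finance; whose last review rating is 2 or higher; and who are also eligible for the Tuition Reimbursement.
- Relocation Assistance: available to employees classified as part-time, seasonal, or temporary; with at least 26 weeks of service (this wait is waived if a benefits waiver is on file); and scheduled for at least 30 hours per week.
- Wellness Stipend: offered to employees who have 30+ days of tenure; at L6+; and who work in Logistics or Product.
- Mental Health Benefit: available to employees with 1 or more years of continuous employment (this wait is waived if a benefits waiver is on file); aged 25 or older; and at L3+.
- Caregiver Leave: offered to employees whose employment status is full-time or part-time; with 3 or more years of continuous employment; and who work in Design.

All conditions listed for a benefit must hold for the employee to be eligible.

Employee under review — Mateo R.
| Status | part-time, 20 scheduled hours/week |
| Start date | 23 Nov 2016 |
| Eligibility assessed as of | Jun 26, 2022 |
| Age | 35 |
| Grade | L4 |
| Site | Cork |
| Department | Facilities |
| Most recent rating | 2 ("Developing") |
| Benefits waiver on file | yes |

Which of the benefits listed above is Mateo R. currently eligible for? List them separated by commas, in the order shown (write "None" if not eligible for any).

Service from 23 Nov 2016 to Jun 26, 2022: 2041 days.
Tuition Reimbursement — status part-time ✓ (not excluded); benefits waiver on file ✓; site Cork ✗ (not Dayton, Tulsa, or Madison) → not eligible.
Volunteer Time Off — grade L4 < L5 ✗ → not eligible.
Relocation Assistance — status part-time ✓; benefits waiver on file ✓; 20 hrs/wk < 30 ✗ → not eligible.
Wellness Stipend — service 2041 days ≥ 30 days ✓; grade L4 < L6 ✗ → not eligible.
Mental Health Benefit — benefits waiver on file ✓; age 35 ≥ 25 ✓; grade L4 ≥ L3 ✓ → eligible.
Caregiver Leave — status part-time ✓; service 2041 days ≥ 3 years (≈1095 days) ✓; dept Facilities ✗ → not eligible.

Mental Health Benefit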